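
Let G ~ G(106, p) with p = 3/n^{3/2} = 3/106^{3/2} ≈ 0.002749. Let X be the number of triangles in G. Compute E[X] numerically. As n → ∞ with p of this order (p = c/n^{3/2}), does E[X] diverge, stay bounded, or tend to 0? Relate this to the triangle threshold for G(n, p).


Number of potential triangles: C(106, 3) = 192920.
Each occurs with probability p³ ≈ (0.002749)³ ≈ 2.077243e-08.
By linearity: E[X] = C(106, 3)·p³ ≈ 192920 · 2.077243e-08 ≈ 0.0040.
Since α = 3/2 > 1, p = c/n^{3/2} = o(1/n) is below the triangle threshold p ~ 1/n. Asymptotically E[X] ~ (c³/6)·n^{3(1−α)} = (3³/6)·n^{-1.5} → 0, so by Markov's inequality G has no triangles w.h.p.

E[X] ≈ 0.0040; in regime p = Θ(1/n^{3/2}) E[X] tends to 0 (below the triangle threshold p ~ 1/n).


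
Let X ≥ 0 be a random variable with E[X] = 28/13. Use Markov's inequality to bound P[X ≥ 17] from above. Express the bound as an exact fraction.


μ = E[X] = 28/13, a = 17.
Markov: P[X ≥ 17] ≤ μ/a = (28/13)/17 = 28/221.
Numerically: ≈ 0.1267.
(Since a = 17 > μ = 2.1538, the bound 28/221 is < 1 and informative.)

P[X ≥ 17] ≤ 28/221 ≈ 0.1267.


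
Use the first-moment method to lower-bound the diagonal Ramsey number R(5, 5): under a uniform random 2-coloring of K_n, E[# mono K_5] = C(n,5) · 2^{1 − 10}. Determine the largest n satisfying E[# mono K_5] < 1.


We need C(n, 5) · 2^{1 − 10} < 1, i.e. C(n, 5) < 2^{10 − 1} = 512.
Check values of n near the boundary:
  n = 6: C(6, 5) = 6; 6 < 512? YES
  n = 7: C(7, 5) = 21; 21 < 512? YES
  n = 8: C(8, 5) = 56; 56 < 512? YES
  n = 9: C(9, 5) = 126; 126 < 512? YES
  n = 10: C(10, 5) = 252; 252 < 512? YES
  n = 11: C(11, 5) = 462; 462 < 512? YES
  n = 12: C(12, 5) = 792; 792 < 512? NO
The largest n with C(n, 5) < 512 is n = 11 (where E[X] = 231/256 ≈ 0.902344). Hence R(5, 5) > 11, i.e. R(5, 5) ≥ 12.

Largest n = 11; hence R(5, 5) > 11.


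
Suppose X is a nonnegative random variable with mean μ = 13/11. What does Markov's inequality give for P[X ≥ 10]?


μ = E[X] = 13/11, a = 10.
Markov: P[X ≥ 10] ≤ μ/a = (13/11)/10 = 13/110.
Numerically: ≈ 0.1182.
(Since a = 10 > μ = 1.1818, the bound 13/110 is < 1 and informative.)

P[X ≥ 10] ≤ 13/110 ≈ 0.1182.


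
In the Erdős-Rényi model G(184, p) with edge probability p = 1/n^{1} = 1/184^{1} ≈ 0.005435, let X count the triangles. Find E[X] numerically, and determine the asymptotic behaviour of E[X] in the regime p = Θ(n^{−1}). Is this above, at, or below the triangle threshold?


Number of potential triangles: C(184, 3) = 1021384.
Each occurs with probability p³ ≈ (0.005435)³ ≈ 1.605264e-07.
By linearity: E[X] = C(184, 3)·p³ ≈ 1021384 · 1.605264e-07 ≈ 0.1640.
Here α = 1, so p = 1/n is exactly at the triangle threshold p ~ 1/n. Asymptotically E[X] → c³/6 = 1³/6 = 1/6 ≈ 0.1667, a bounded constant. In this regime the triangle count is asymptotically Poisson(c³/6).

E[X] ≈ 0.1640; in regime p = Θ(1/n^{1}) E[X] stays bounded (at the triangle threshold p ~ 1/n).


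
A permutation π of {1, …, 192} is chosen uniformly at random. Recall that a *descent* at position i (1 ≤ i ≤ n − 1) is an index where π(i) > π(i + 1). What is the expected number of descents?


Write X = Σ X_I over i = 1, …, 191, with X_I the indicator of one descent.
There are 191 indicators.
For each fixed i, the pair (π(i), π(i+1)) is a uniformly random ordered pair of distinct values from {1, …, 192}; by symmetry P[π(i) > π(i+1)] = 1/2.
By linearity: E[X] = 191 · (1/2) = (192 − 1) · (1/2) = 191/2 ≈ 95.500.

E[X] = 191/2 = 95.500.


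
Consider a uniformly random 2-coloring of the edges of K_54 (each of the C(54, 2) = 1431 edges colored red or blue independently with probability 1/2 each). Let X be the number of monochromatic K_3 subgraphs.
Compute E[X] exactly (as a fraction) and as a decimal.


Let X = Σ_S X_S over the C(54, 3) = 24804 subsets S of size 3, where X_S = 1 if the K_3 on S is monochromatic.
For a fixed S, the K_3 on S has C(3, 2) = 3 edges. P[all 3 edges red] = (1/2)^3, and likewise for blue, so P[monochromatic] = 2·(1/2)^3 = 2^{1 − 3} = 1/4.
By linearity of expectation: E[X] = C(54, 3) · 2^{1 − 3} = 24804 · 1/4 = 6201.
Numerically: E[X] ≈ 6201.00000.

E[X] = C(54,3)·2^(1−C(3,2)) = 6201 ≈ 6201.00000.


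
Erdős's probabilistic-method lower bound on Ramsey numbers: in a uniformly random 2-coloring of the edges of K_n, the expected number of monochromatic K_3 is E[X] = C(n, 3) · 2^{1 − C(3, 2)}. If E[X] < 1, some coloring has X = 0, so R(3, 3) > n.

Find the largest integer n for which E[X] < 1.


We need C(n, 3) · 2^{1 − 3} < 1, i.e. C(n, 3) < 2^{3 − 1} = 4.
Check values of n near the boundary:
  n = 3: C(3, 3) = 1; 1 < 4? YES
  n = 4: C(4, 3) = 4; 4 < 4? NO
  n = 5: C(5, 3) = 10; 10 < 4? NO
  n = 6: C(6, 3) = 20; 20 < 4? NO
The largest n with C(n, 3) < 4 is n = 3 (where E[X] = 1/4 ≈ 0.250). Hence R(3, 3) > 3, i.e. R(3, 3) ≥ 4.

Largest n = 3; hence R(3, 3) > 3.


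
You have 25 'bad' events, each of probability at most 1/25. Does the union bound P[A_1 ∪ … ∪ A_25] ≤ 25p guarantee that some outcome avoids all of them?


Union bound: P[∪_{i=1}^{25} A_i] ≤ Σ_i P[A_i] ≤ 25·p = 25·(1/25) = 1.
Numerically: 1 ≈ 1.000.
Is 1 < 1? NO.
Since the bound 1 is ≥ 1, the union bound is uninformative here; it does NOT by itself certify existence.

25·p = 1 ≈ 1.000; existence NOT certified by the union bound.


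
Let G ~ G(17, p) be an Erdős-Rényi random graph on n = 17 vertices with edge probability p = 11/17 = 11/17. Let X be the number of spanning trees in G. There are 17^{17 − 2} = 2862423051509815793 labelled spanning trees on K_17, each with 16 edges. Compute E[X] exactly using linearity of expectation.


K_17 has 17^{17 − 2} = 2862423051509815793 labelled spanning trees.
For each such spanning tree H, let X_H = 1 if all 16 edges of H are present in G. Then P[X_H = 1] = p^{16} = (11/17)^{16} = 45949729863572161/48661191875666868481.
By linearity of expectation: E[X] = Σ_H E[X_H] = 2862423051509815793 · p^{16} = 2862423051509815793 · 45949729863572161/48661191875666868481 = 45949729863572161/17.
Numerically: E[X] ≈ 2.7029e+15.

E[X] = 2862423051509815793 · (11/17)^{16} = 45949729863572161/17 ≈ 2.7029e+15.


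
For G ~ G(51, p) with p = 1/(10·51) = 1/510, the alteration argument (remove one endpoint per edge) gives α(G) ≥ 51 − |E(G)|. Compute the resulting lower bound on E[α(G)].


E[|E(G)|] = C(51, 2)·p = 1275 · (1/510) = 5/2.
E[α(G)] ≥ n − E[|E(G)|] = 51 − 5/2 = 97/2.
Numerically: ≈ 48.5000.
(This is only a lower bound; the true E[α(G)] may be larger.)

E[α(G)] ≥ 97/2 ≈ 48.5000.


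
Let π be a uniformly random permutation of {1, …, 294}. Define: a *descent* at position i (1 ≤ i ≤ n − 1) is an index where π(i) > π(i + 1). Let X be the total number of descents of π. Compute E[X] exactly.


Write X = Σ X_I over i = 1, …, 293, with X_I the indicator of one descent.
There are 293 indicators.
For each fixed i, the pair (π(i), π(i+1)) is a uniformly random ordered pair of distinct values from {1, …, 294}; by symmetry P[π(i) > π(i+1)] = 1/2.
By linearity: E[X] = 293 · (1/2) = (294 − 1) · (1/2) = 293/2 ≈ 146.500.

E[X] = 293/2 = 146.500.


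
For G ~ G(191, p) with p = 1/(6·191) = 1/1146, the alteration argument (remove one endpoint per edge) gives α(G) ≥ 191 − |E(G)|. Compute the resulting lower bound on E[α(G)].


E[|E(G)|] = C(191, 2)·p = 18145 · (1/1146) = 95/6.
E[α(G)] ≥ n − E[|E(G)|] = 191 − 95/6 = 1051/6.
Numerically: ≈ 175.1667.
(This is only a lower bound; the true E[α(G)] may be larger.)

E[α(G)] ≥ 1051/6 ≈ 175.1667.


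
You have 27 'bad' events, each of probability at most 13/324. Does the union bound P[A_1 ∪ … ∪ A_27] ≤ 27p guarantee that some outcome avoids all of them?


Union bound: P[∪_{i=1}^{27} A_i] ≤ Σ_i P[A_i] ≤ 27·p = 27·(13/324) = 13/12.
Numerically: 13/12 ≈ 1.083.
Is 13/12 < 1? NO.
Since the bound 13/12 is ≥ 1, the union bound is uninformative here; it does NOT by itself certify existence.

27·p = 13/12 ≈ 1.083; existence NOT certified by the union bound.


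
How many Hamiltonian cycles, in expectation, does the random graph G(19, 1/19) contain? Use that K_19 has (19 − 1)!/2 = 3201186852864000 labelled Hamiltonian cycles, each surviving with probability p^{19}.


K_19 has (19 − 1)!/2 = 3201186852864000 labelled Hamiltonian cycles.
For each such Hamiltonian cycle H, let X_H = 1 if all 19 edges of H are present in G. Then P[X_H = 1] = p^{19} = (1/19)^{19} = 1/1978419655660313589123979.
By linearity of expectation: E[X] = Σ_H E[X_H] = 3201186852864000 · p^{19} = 3201186852864000 · 1/1978419655660313589123979 = 3201186852864000/1978419655660313589123979.
Numerically: E[X] ≈ 1.6181e-09.

E[X] = 3201186852864000 · (1/19)^{19} = 3201186852864000/1978419655660313589123979 ≈ 1.6181e-09.


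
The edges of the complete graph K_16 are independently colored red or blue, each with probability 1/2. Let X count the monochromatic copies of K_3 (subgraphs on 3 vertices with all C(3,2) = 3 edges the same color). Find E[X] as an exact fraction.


Let X = Σ_S X_S over the C(16, 3) = 560 subsets S of size 3, where X_S = 1 if the K_3 on S is monochromatic.
For a fixed S, the K_3 on S has C(3, 2) = 3 edges. P[all 3 edges red] = (1/2)^3, and likewise for blue, so P[monochromatic] = 2·(1/2)^3 = 2^{1 − 3} = 1/4.
By linearity of expectation: E[X] = C(16, 3) · 2^{1 − 3} = 560 · 1/4 = 140.
Numerically: E[X] ≈ 140.0000.

E[X] = C(16,3)·2^(1−C(3,2)) = 140 ≈ 140.0000.


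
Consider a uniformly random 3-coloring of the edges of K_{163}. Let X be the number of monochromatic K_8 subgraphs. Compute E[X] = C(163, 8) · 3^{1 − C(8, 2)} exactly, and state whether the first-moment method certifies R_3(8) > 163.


E[X] = C(163, 8) · 3^{1 − 28} = 10380216608892 · 3^{−27} = 10380216608892/7625597484987.
As a reduced fraction: E[X] = 128150822332/94143178827 ≈ 1.3612.
Is E[X] < 1? NO.
Since E[X] ≥ 1, the first-moment bound is inconclusive at n = 163; it does NOT by itself certify R_3(8) > 163.

E[X] = 128150822332/94143178827 ≈ 1.3612; E[X] ≥ 1; first-moment method inconclusive here.


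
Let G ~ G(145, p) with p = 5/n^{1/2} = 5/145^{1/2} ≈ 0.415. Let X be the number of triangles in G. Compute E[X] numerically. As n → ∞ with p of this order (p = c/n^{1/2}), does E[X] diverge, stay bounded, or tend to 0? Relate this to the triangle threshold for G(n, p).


Number of potential triangles: C(145, 3) = 497640.
Each occurs with probability p³ ≈ (0.415)³ ≈ 7.15909e-02.
By linearity: E[X] = C(145, 3)·p³ ≈ 497640 · 7.15909e-02 ≈ 35626.511.
Since α = 1/2 < 1, p = c/n^{1/2} ≫ 1/n is above the triangle threshold p ~ 1/n. Asymptotically E[X] ~ (c³/6)·n^{3(1−α)} = (5³/6)·n^{1.5} → ∞; triangles are abundant w.h.p.

E[X] ≈ 35626.511; in regime p = Θ(1/n^{1/2}) E[X] diverges (above the triangle threshold p ~ 1/n).


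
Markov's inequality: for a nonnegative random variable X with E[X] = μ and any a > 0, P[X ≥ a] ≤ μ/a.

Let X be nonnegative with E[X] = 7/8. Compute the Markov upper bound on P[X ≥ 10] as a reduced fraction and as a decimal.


μ = E[X] = 7/8, a = 10.
Markov: P[X ≥ 10] ≤ μ/a = (7/8)/10 = 7/80.
Numerically: ≈ 0.0875.
(Since a = 10 > μ = 0.8750, the bound 7/80 is < 1 and informative.)

P[X ≥ 10] ≤ 7/80 ≈ 0.0875.


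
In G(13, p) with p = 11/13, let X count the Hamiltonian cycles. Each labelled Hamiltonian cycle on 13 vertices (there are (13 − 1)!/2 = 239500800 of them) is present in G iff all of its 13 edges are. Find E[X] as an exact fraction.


K_13 has (13 − 1)!/2 = 239500800 labelled Hamiltonian cycles.
For each such Hamiltonian cycle H, let X_H = 1 if all 13 edges of H are present in G. Then P[X_H = 1] = p^{13} = (11/13)^{13} = 34522712143931/302875106592253.
Summing the indicators: E[X] = Σ_H E[X_H] = 239500800 · p^{13} = 239500800 · 34522712143931/302875106592253 = 8268217176641189644800/302875106592253.
Numerically: E[X] ≈ 2.73e+07.

E[X] = 239500800 · (11/13)^{13} = 8268217176641189644800/302875106592253 ≈ 2.73e+07.


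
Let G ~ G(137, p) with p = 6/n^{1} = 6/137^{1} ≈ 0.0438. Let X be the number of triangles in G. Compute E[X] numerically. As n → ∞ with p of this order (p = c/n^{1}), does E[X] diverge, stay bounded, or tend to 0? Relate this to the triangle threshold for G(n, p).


Number of potential triangles: C(137, 3) = 419220.
Each occurs with probability p³ ≈ (0.0438)³ ≈ 8.40025e-05.
By linearity: E[X] = C(137, 3)·p³ ≈ 419220 · 8.40025e-05 ≈ 35.216.
Here α = 1, so p = 6/n is exactly at the triangle threshold p ~ 1/n. Asymptotically E[X] → c³/6 = 6³/6 = 36 ≈ 36.000, a bounded constant. In this regime the triangle count is asymptotically Poisson(c³/6).

E[X] ≈ 35.216; in regime p = Θ(1/n^{1}) E[X] stays bounded (at the triangle threshold p ~ 1/n).


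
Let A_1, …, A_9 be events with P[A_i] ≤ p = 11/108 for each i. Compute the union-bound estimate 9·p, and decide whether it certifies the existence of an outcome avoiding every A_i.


Union bound: P[∪_{i=1}^{9} A_i] ≤ Σ_i P[A_i] ≤ 9·p = 9·(11/108) = 11/12.
Numerically: 11/12 ≈ 0.917.
Is 11/12 < 1? YES.
Since P[∪ A_i] ≤ 11/12 < 1, the complement has P[∩ A_i^c] ≥ 1 − 11/12 = 1/12 > 0, so some outcome avoids every A_i.

9·p = 11/12 ≈ 0.917; existence CERTIFIED by the union bound.


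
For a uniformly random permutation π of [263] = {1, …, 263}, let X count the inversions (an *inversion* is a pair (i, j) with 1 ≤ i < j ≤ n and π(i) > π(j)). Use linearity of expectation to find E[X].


Write X = Σ X_I over the C(263, 2) = 34453 pairs i < j, with X_I the indicator of one inversion.
There are 34453 indicators.
For each fixed pair i < j, the values π(i) and π(j) are two distinct elements of {1, …, 263} in uniformly random order; by symmetry P[π(i) > π(j)] = 1/2.
By linearity: E[X] = 34453 · (1/2) = C(263, 2) · (1/2) = 34453/2 = 34453/2 ≈ 17226.50000.

E[X] = 34453/2 = 17226.50000.


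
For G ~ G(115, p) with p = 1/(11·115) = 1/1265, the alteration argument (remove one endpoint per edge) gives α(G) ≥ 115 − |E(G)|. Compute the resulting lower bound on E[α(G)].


E[|E(G)|] = C(115, 2)·p = 6555 · (1/1265) = 57/11.
E[α(G)] ≥ n − E[|E(G)|] = 115 − 57/11 = 1208/11.
Numerically: ≈ 109.81818.
(This is only a lower bound; the true E[α(G)] may be larger.)

E[α(G)] ≥ 1208/11 ≈ 109.81818.


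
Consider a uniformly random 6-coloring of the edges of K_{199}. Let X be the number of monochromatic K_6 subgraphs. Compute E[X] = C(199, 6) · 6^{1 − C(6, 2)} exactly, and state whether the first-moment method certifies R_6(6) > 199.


E[X] = C(199, 6) · 6^{1 − 15} = 79936367511 · 6^{−14} = 79936367511/78364164096.
As a reduced fraction: E[X] = 26645455837/26121388032 ≈ 1.020063.
Is E[X] < 1? NO.
Since E[X] ≥ 1, the first-moment bound is inconclusive at n = 199; it does NOT by itself certify R_6(6) > 199.

E[X] = 26645455837/26121388032 ≈ 1.020063; E[X] ≥ 1; first-moment method inconclusive here.


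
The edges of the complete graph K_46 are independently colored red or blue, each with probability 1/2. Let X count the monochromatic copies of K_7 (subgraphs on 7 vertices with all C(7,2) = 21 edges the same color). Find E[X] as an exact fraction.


Let X = Σ_S X_S over the C(46, 7) = 53524680 subsets S of size 7, where X_S = 1 if the K_7 on S is monochromatic.
For a fixed S, the K_7 on S has C(7, 2) = 21 edges. P[all 21 edges red] = (1/2)^21, and likewise for blue, so P[monochromatic] = 2·(1/2)^21 = 2^{1 − 21} = 1/1048576.
Summing: E[X] = C(46, 7) · 2^{1 − 21} = 53524680 · 1/1048576 = 6690585/131072.
Numerically: E[X] ≈ 51.045.

E[X] = C(46,7)·2^(1−C(7,2)) = 6690585/131072 ≈ 51.045.


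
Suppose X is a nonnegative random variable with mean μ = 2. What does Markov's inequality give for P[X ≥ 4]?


μ = E[X] = 2, a = 4.
Markov: P[X ≥ 4] ≤ μ/a = (2)/4 = 1/2.
Numerically: ≈ 0.500000.
(Since a = 4 > μ = 2.000000, the bound 1/2 is < 1 and informative.)

P[X ≥ 4] ≤ 1/2 ≈ 0.500000.


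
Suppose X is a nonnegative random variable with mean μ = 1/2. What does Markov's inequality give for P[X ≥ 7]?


μ = E[X] = 1/2, a = 7.
Markov: P[X ≥ 7] ≤ μ/a = (1/2)/7 = 1/14.
Numerically: ≈ 0.071.
(Since a = 7 > μ = 0.500, the bound 1/14 is < 1 and informative.)

P[X ≥ 7] ≤ 1/14 ≈ 0.071.


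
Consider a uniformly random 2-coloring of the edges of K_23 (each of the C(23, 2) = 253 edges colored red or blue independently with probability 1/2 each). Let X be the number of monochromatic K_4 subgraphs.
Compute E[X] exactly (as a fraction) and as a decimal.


Let X = Σ_S X_S over the C(23, 4) = 8855 subsets S of size 4, where X_S = 1 if the K_4 on S is monochromatic.
For a fixed S, the K_4 on S has C(4, 2) = 6 edges. P[all 6 edges red] = (1/2)^6, and likewise for blue, so P[monochromatic] = 2·(1/2)^6 = 2^{1 − 6} = 1/32.
By linearity of expectation: E[X] = C(23, 4) · 2^{1 − 6} = 8855 · 1/32 = 8855/32.
Numerically: E[X] ≈ 276.718750.

E[X] = C(23,4)·2^(1−C(4,2)) = 8855/32 ≈ 276.718750.


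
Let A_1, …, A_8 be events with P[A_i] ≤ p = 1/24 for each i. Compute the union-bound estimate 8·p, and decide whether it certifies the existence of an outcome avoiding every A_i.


Union bound: P[∪_{i=1}^{8} A_i] ≤ Σ_i P[A_i] ≤ 8·p = 8·(1/24) = 1/3.
Numerically: 1/3 ≈ 0.3333333.
Is 1/3 < 1? YES.
Since P[∪ A_i] ≤ 1/3 < 1, the complement has P[∩ A_i^c] ≥ 1 − 1/3 = 2/3 > 0, so some outcome avoids every A_i.

8·p = 1/3 ≈ 0.3333333; existence CERTIFIED by the union bound.


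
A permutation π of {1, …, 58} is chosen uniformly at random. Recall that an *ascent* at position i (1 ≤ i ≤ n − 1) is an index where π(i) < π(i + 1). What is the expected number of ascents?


Write X = Σ X_I over i = 1, …, 57, with X_I the indicator of one ascent.
There are 57 indicators.
For each fixed i, the pair (π(i), π(i+1)) is a uniformly random ordered pair of distinct values from {1, …, 58}; by symmetry P[π(i) < π(i+1)] = 1/2.
By linearity: E[X] = 57 · (1/2) = (58 − 1) · (1/2) = 57/2 ≈ 28.500.

E[X] = 57/2 = 28.500.


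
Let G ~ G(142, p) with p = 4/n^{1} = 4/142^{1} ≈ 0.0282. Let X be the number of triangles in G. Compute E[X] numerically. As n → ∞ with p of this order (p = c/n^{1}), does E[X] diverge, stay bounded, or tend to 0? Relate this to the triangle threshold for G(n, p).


Number of potential triangles: C(142, 3) = 467180.
Each occurs with probability p³ ≈ (0.0282)³ ≈ 2.23519e-05.
By linearity: E[X] = C(142, 3)·p³ ≈ 467180 · 2.23519e-05 ≈ 10.442.
Here α = 1, so p = 4/n is exactly at the triangle threshold p ~ 1/n. Asymptotically E[X] → c³/6 = 4³/6 = 32/3 ≈ 10.667, a bounded constant. In this regime the triangle count is asymptotically Poisson(c³/6).

E[X] ≈ 10.442; in regime p = Θ(1/n^{1}) E[X] stays bounded (at the triangle threshold p ~ 1/n).


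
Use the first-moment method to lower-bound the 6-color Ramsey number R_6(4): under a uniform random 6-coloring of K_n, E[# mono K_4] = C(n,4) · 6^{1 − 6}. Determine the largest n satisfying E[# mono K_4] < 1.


We need C(n, 4) · 6^{1 − 6} < 1, i.e. C(n, 4) < 6^{6 − 1} = 7776.
Check values of n near the boundary:
  n = 16: C(16, 4) = 1820; 1820 < 7776? YES
  n = 17: C(17, 4) = 2380; 2380 < 7776? YES
  n = 18: C(18, 4) = 3060; 3060 < 7776? YES
  n = 19: C(19, 4) = 3876; 3876 < 7776? YES
  n = 20: C(20, 4) = 4845; 4845 < 7776? YES
  n = 21: C(21, 4) = 5985; 5985 < 7776? YES
  n = 22: C(22, 4) = 7315; 7315 < 7776? YES
  n = 23: C(23, 4) = 8855; 8855 < 7776? NO
  n = 24: C(24, 4) = 10626; 10626 < 7776? NO
  n = 25: C(25, 4) = 12650; 12650 < 7776? NO
The largest n with C(n, 4) < 7776 is n = 22 (where E[X] = 7315/7776 ≈ 0.94072). Hence R_6(4) > 22, i.e. R_6(4) ≥ 23.

Largest n = 22; hence R_6(4) > 22.


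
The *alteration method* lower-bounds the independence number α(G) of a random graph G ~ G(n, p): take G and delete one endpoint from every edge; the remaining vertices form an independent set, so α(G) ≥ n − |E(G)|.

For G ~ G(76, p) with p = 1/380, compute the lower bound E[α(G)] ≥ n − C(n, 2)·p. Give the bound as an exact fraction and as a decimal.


E[|E(G)|] = C(76, 2)·p = 2850 · (1/380) = 15/2.
E[α(G)] ≥ n − E[|E(G)|] = 76 − 15/2 = 137/2.
Numerically: ≈ 68.500000.
(This is only a lower bound; the true E[α(G)] may be larger.)

E[α(G)] ≥ 137/2 ≈ 68.500000.


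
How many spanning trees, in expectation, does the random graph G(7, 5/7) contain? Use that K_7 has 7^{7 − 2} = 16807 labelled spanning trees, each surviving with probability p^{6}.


K_7 has 7^{7 − 2} = 16807 labelled spanning trees.
For each such spanning tree H, let X_H = 1 if all 6 edges of H are present in G. Then P[X_H = 1] = p^{6} = (5/7)^{6} = 15625/117649.
By linearity: E[X] = Σ_H E[X_H] = 16807 · p^{6} = 16807 · 15625/117649 = 15625/7.
Numerically: E[X] ≈ 2232.14.

E[X] = 16807 · (5/7)^{6} = 15625/7 ≈ 2232.14.


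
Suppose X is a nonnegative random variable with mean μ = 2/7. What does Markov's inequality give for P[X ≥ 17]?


μ = E[X] = 2/7, a = 17.
Markov: P[X ≥ 17] ≤ μ/a = (2/7)/17 = 2/119.
Numerically: ≈ 0.017.
(Since a = 17 > μ = 0.286, the bound 2/119 is < 1 and informative.)

P[X ≥ 17] ≤ 2/119 ≈ 0.017.


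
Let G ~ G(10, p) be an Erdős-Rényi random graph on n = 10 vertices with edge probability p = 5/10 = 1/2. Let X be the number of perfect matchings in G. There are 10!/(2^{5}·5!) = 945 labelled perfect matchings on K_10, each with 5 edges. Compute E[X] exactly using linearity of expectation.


K_10 has 10!/(2^{5}·5!) = 945 labelled perfect matchings.
For each such perfect matching H, let X_H = 1 if all 5 edges of H are present in G. Then P[X_H = 1] = p^{5} = (1/2)^{5} = 1/32.
By linearity: E[X] = Σ_H E[X_H] = 945 · p^{5} = 945 · 1/32 = 945/32.
Numerically: E[X] ≈ 29.531.

E[X] = 945 · (1/2)^{5} = 945/32 ≈ 29.531.


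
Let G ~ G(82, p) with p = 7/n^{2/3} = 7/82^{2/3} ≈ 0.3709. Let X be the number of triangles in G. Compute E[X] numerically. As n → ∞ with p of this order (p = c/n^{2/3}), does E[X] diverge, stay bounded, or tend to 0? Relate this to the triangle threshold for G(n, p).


Number of potential triangles: C(82, 3) = 88560.
Each occurs with probability p³ ≈ (0.3709)³ ≈ 5.101130e-02.
By linearity: E[X] = C(82, 3)·p³ ≈ 88560 · 5.101130e-02 ≈ 4517.5610.
Since α = 2/3 < 1, p = c/n^{2/3} ≫ 1/n is above the triangle threshold p ~ 1/n. Asymptotically E[X] ~ (c³/6)·n^{3(1−α)} = (7³/6)·n^{1} → ∞; triangles are abundant w.h.p.

E[X] ≈ 4517.5610; in regime p = Θ(1/n^{2/3}) E[X] diverges (above the triangle threshold p ~ 1/n).


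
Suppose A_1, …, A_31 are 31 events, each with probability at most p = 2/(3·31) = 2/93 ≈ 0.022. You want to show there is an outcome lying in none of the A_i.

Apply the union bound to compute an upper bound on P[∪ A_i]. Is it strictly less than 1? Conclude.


Union bound: P[∪_{i=1}^{31} A_i] ≤ Σ_i P[A_i] ≤ 31·p = 31·(2/93) = 2/3.
Numerically: 2/3 ≈ 0.667.
Is 2/3 < 1? YES.
Since P[∪ A_i] ≤ 2/3 < 1, the complement has P[∩ A_i^c] ≥ 1 − 2/3 = 1/3 > 0, so some outcome avoids every A_i.

31·p = 2/3 ≈ 0.667; existence CERTIFIED by the union bound.


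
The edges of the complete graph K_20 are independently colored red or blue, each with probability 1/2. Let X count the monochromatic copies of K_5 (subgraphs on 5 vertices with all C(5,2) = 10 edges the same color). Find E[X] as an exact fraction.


Let X = Σ_S X_S over the C(20, 5) = 15504 subsets S of size 5, where X_S = 1 if the K_5 on S is monochromatic.
For a fixed S, the K_5 on S has C(5, 2) = 10 edges. P[all 10 edges red] = (1/2)^10, and likewise for blue, so P[monochromatic] = 2·(1/2)^10 = 2^{1 − 10} = 1/512.
Summing: E[X] = C(20, 5) · 2^{1 − 10} = 15504 · 1/512 = 969/32.
Numerically: E[X] ≈ 30.281.

E[X] = C(20,5)·2^(1−C(5,2)) = 969/32 ≈ 30.281.


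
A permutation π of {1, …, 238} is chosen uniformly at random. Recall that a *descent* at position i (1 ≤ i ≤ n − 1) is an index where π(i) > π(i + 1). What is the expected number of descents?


Write X = Σ X_I over i = 1, …, 237, with X_I the indicator of one descent.
There are 237 indicators.
For each fixed i, the pair (π(i), π(i+1)) is a uniformly random ordered pair of distinct values from {1, …, 238}; by symmetry P[π(i) > π(i+1)] = 1/2.
By linearity: E[X] = 237 · (1/2) = (238 − 1) · (1/2) = 237/2 ≈ 118.50000.

E[X] = 237/2 = 118.50000.


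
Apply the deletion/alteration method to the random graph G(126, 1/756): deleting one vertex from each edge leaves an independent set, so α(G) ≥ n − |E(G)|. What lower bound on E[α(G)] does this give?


E[|E(G)|] = C(126, 2)·p = 7875 · (1/756) = 125/12.
E[α(G)] ≥ n − E[|E(G)|] = 126 − 125/12 = 1387/12.
Numerically: ≈ 115.5833.
(This is only a lower bound; the true E[α(G)] may be larger.)

E[α(G)] ≥ 1387/12 ≈ 115.5833.


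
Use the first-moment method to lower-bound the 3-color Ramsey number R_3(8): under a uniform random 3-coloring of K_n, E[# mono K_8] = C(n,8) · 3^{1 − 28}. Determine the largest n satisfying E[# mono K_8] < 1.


We need C(n, 8) · 3^{1 − 28} < 1, i.e. C(n, 8) < 3^{28 − 1} = 7625597484987.
Check values of n near the boundary:
  n = 155: C(155, 8) = 6876747915675; 6876747915675 < 7625597484987? YES
  n = 156: C(156, 8) = 7248464019225; 7248464019225 < 7625597484987? YES
  n = 157: C(157, 8) = 7637643295425; 7637643295425 < 7625597484987? NO
  n = 158: C(158, 8) = 8044984271181; 8044984271181 < 7625597484987? NO
  n = 159: C(159, 8) = 8471208603429; 8471208603429 < 7625597484987? NO
The largest n with C(n, 8) < 7625597484987 is n = 156 (where E[X] = 805384891025/847288609443 ≈ 0.95054). Hence R_3(8) > 156, i.e. R_3(8) ≥ 157.

Largest n = 156; hence R_3(8) > 156.


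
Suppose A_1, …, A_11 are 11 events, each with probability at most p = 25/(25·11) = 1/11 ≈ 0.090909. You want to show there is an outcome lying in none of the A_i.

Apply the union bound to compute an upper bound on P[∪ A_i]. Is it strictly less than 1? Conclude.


Union bound: P[∪_{i=1}^{11} A_i] ≤ Σ_i P[A_i] ≤ 11·p = 11·(1/11) = 1.
Numerically: 1 ≈ 1.000000.
Is 1 < 1? NO.
Since the bound 1 is ≥ 1, the union bound is uninformative here; it does NOT by itself certify existence.

11·p = 1 ≈ 1.000000; existence NOT certified by the union bound.


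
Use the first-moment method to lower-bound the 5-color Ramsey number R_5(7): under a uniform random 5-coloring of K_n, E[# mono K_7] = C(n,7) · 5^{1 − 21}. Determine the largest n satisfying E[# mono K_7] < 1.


We need C(n, 7) · 5^{1 − 21} < 1, i.e. C(n, 7) < 5^{21 − 1} = 95367431640625.
Check values of n near the boundary:
  n = 334: C(334, 7) = 86359460961576; 86359460961576 < 95367431640625? YES
  n = 335: C(335, 7) = 88202498238195; 88202498238195 < 95367431640625? YES
  n = 336: C(336, 7) = 90079147136880; 90079147136880 < 95367431640625? YES
  n = 337: C(337, 7) = 91989916924632; 91989916924632 < 95367431640625? YES
  n = 338: C(338, 7) = 93935323022736; 93935323022736 < 95367431640625? YES
  n = 339: C(339, 7) = 95915887062372; 95915887062372 < 95367431640625? NO
  n = 340: C(340, 7) = 97932136940560; 97932136940560 < 95367431640625? NO
  n = 341: C(341, 7) = 99984606876440; 99984606876440 < 95367431640625? NO
The largest n with C(n, 7) < 95367431640625 is n = 338 (where E[X] = 93935323022736/95367431640625 ≈ 0.9850). Hence R_5(7) > 338, i.e. R_5(7) ≥ 339.

Largest n = 338; hence R_5(7) > 338.


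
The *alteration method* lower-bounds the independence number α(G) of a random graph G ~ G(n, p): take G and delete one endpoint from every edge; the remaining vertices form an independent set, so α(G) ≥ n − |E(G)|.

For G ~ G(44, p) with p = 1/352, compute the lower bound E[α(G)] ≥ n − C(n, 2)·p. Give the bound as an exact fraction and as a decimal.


E[|E(G)|] = C(44, 2)·p = 946 · (1/352) = 43/16.
E[α(G)] ≥ n − E[|E(G)|] = 44 − 43/16 = 661/16.
Numerically: ≈ 41.3125.
(This is only a lower bound; the true E[α(G)] may be larger.)

E[α(G)] ≥ 661/16 ≈ 41.3125.


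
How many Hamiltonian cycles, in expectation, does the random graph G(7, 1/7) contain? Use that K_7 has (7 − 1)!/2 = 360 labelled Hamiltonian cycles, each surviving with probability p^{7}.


K_7 has (7 − 1)!/2 = 360 labelled Hamiltonian cycles.
For each such Hamiltonian cycle H, let X_H = 1 if all 7 edges of H are present in G. Then P[X_H = 1] = p^{7} = (1/7)^{7} = 1/823543.
By linearity of expectation: E[X] = Σ_H E[X_H] = 360 · p^{7} = 360 · 1/823543 = 360/823543.
Numerically: E[X] ≈ 0.00043714.

E[X] = 360 · (1/7)^{7} = 360/823543 ≈ 0.00043714.


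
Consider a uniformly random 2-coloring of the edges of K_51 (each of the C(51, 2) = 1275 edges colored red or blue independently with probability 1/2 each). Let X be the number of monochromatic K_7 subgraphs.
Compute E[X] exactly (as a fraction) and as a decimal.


Let X = Σ_S X_S over the C(51, 7) = 115775100 subsets S of size 7, where X_S = 1 if the K_7 on S is monochromatic.
For a fixed S, the K_7 on S has C(7, 2) = 21 edges. P[all 21 edges red] = (1/2)^21, and likewise for blue, so P[monochromatic] = 2·(1/2)^21 = 2^{1 − 21} = 1/1048576.
Summing: E[X] = C(51, 7) · 2^{1 − 21} = 115775100 · 1/1048576 = 28943775/262144.
Numerically: E[X] ≈ 110.41174.

E[X] = C(51,7)·2^(1−C(7,2)) = 28943775/262144 ≈ 110.41174.


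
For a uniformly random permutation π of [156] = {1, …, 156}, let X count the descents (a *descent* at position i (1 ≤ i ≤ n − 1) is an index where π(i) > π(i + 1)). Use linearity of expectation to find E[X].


Write X = Σ X_I over i = 1, …, 155, with X_I the indicator of one descent.
There are 155 indicators.
For each fixed i, the pair (π(i), π(i+1)) is a uniformly random ordered pair of distinct values from {1, …, 156}; by symmetry P[π(i) > π(i+1)] = 1/2.
By linearity: E[X] = 155 · (1/2) = (156 − 1) · (1/2) = 155/2 ≈ 77.50000.

E[X] = 155/2 = 77.50000.


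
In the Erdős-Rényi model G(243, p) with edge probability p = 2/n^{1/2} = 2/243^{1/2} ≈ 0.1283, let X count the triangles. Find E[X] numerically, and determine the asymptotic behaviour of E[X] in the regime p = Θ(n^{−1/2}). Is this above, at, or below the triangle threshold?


Number of potential triangles: C(243, 3) = 2362041.
Each occurs with probability p³ ≈ (0.1283)³ ≈ 2.111935e-03.
By linearity: E[X] = C(243, 3)·p³ ≈ 2362041 · 2.111935e-03 ≈ 4988.4774.
Since α = 1/2 < 1, p = c/n^{1/2} ≫ 1/n is above the triangle threshold p ~ 1/n. Asymptotically E[X] ~ (c³/6)·n^{3(1−α)} = (2³/6)·n^{1.5} → ∞; triangles are abundant w.h.p.

E[X] ≈ 4988.4774; in regime p = Θ(1/n^{1/2}) E[X] diverges (above the triangle threshold p ~ 1/n).


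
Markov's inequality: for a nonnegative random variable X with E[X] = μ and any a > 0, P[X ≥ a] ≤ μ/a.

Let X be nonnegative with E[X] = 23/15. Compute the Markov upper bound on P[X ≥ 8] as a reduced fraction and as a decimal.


μ = E[X] = 23/15, a = 8.
Markov: P[X ≥ 8] ≤ μ/a = (23/15)/8 = 23/120.
Numerically: ≈ 0.1917.
(Since a = 8 > μ = 1.5333, the bound 23/120 is < 1 and informative.)

P[X ≥ 8] ≤ 23/120 ≈ 0.1917.


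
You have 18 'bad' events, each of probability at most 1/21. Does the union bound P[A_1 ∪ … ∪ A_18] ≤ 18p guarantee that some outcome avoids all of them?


Union bound: P[∪_{i=1}^{18} A_i] ≤ Σ_i P[A_i] ≤ 18·p = 18·(1/21) = 6/7.
Numerically: 6/7 ≈ 0.8571429.
Is 6/7 < 1? YES.
Since P[∪ A_i] ≤ 6/7 < 1, the complement has P[∩ A_i^c] ≥ 1 − 6/7 = 1/7 > 0, so some outcome avoids every A_i.

18·p = 6/7 ≈ 0.8571429; existence CERTIFIED by the union bound.


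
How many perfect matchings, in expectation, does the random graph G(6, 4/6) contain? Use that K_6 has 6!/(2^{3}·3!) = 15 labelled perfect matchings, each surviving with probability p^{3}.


K_6 has 6!/(2^{3}·3!) = 15 labelled perfect matchings.
For each such perfect matching H, let X_H = 1 if all 3 edges of H are present in G. Then P[X_H = 1] = p^{3} = (2/3)^{3} = 8/27.
Summing the indicators: E[X] = Σ_H E[X_H] = 15 · p^{3} = 15 · 8/27 = 40/9.
Numerically: E[X] ≈ 4.444.

E[X] = 15 · (2/3)^{3} = 40/9 ≈ 4.444.


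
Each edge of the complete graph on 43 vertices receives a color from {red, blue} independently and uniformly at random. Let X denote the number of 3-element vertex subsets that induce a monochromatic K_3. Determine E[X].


Let X = Σ_S X_S over the C(43, 3) = 12341 subsets S of size 3, where X_S = 1 if the K_3 on S is monochromatic.
For a fixed S, the K_3 on S has C(3, 2) = 3 edges. P[all 3 edges red] = (1/2)^3, and likewise for blue, so P[monochromatic] = 2·(1/2)^3 = 2^{1 − 3} = 1/4.
Summing: E[X] = C(43, 3) · 2^{1 − 3} = 12341 · 1/4 = 12341/4.
Numerically: E[X] ≈ 3085.2500.

E[X] = C(43,3)·2^(1−C(3,2)) = 12341/4 ≈ 3085.2500.


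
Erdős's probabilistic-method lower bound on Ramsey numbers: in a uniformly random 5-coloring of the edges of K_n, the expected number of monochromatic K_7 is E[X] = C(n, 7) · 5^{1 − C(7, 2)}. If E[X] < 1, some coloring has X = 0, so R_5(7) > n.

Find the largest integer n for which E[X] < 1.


We need C(n, 7) · 5^{1 − 21} < 1, i.e. C(n, 7) < 5^{21 − 1} = 95367431640625.
Check values of n near the boundary:
  n = 333: C(333, 7) = 84549532139028; 84549532139028 < 95367431640625? YES
  n = 334: C(334, 7) = 86359460961576; 86359460961576 < 95367431640625? YES
  n = 335: C(335, 7) = 88202498238195; 88202498238195 < 95367431640625? YES
  n = 336: C(336, 7) = 90079147136880; 90079147136880 < 95367431640625? YES
  n = 337: C(337, 7) = 91989916924632; 91989916924632 < 95367431640625? YES
  n = 338: C(338, 7) = 93935323022736; 93935323022736 < 95367431640625? YES
  n = 339: C(339, 7) = 95915887062372; 95915887062372 < 95367431640625? NO
The largest n with C(n, 7) < 95367431640625 is n = 338 (where E[X] = 93935323022736/95367431640625 ≈ 0.985). Hence R_5(7) > 338, i.e. R_5(7) ≥ 339.

Largest n = 338; hence R_5(7) > 338.


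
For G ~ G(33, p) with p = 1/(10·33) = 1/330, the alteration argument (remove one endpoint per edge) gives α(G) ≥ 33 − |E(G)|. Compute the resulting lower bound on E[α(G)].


E[|E(G)|] = C(33, 2)·p = 528 · (1/330) = 8/5.
E[α(G)] ≥ n − E[|E(G)|] = 33 − 8/5 = 157/5.
Numerically: ≈ 31.4000.
(This is only a lower bound; the true E[α(G)] may be larger.)

E[α(G)] ≥ 157/5 ≈ 31.4000.


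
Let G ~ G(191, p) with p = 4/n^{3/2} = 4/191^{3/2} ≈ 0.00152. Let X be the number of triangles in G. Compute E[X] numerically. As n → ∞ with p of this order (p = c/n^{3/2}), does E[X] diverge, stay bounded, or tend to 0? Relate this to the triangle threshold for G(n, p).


Number of potential triangles: C(191, 3) = 1143135.
Each occurs with probability p³ ≈ (0.00152)³ ≈ 3.47960e-09.
By linearity: E[X] = C(191, 3)·p³ ≈ 1143135 · 3.47960e-09 ≈ 0.004.
Since α = 3/2 > 1, p = c/n^{3/2} = o(1/n) is below the triangle threshold p ~ 1/n. Asymptotically E[X] ~ (c³/6)·n^{3(1−α)} = (4³/6)·n^{-1.5} → 0, so by Markov's inequality G has no triangles w.h.p.

E[X] ≈ 0.004; in regime p = Θ(1/n^{3/2}) E[X] tends to 0 (below the triangle threshold p ~ 1/n).


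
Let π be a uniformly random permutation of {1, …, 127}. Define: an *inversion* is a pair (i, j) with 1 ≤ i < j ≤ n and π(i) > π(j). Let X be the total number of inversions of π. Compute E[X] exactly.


Write X = Σ X_I over the C(127, 2) = 8001 pairs i < j, with X_I the indicator of one inversion.
There are 8001 indicators.
For each fixed pair i < j, the values π(i) and π(j) are two distinct elements of {1, …, 127} in uniformly random order; by symmetry P[π(i) > π(j)] = 1/2.
By linearity: E[X] = 8001 · (1/2) = C(127, 2) · (1/2) = 8001/2 = 8001/2 ≈ 4000.50000.

E[X] = 8001/2 = 4000.50000.


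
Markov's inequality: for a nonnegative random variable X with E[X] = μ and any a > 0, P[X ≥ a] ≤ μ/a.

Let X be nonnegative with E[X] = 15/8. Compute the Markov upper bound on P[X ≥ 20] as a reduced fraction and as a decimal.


μ = E[X] = 15/8, a = 20.
Markov: P[X ≥ 20] ≤ μ/a = (15/8)/20 = 3/32.
Numerically: ≈ 0.093750.
(Since a = 20 > μ = 1.875000, the bound 3/32 is < 1 and informative.)

P[X ≥ 20] ≤ 3/32 ≈ 0.093750.


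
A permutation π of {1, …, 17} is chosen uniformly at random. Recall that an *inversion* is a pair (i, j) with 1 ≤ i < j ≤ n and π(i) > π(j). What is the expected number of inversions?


Write X = Σ X_I over the C(17, 2) = 136 pairs i < j, with X_I the indicator of one inversion.
There are 136 indicators.
For each fixed pair i < j, the values π(i) and π(j) are two distinct elements of {1, …, 17} in uniformly random order; by symmetry P[π(i) > π(j)] = 1/2.
By linearity: E[X] = 136 · (1/2) = C(17, 2) · (1/2) = 136/2 = 68 ≈ 68.00000.

E[X] = 68 = 68.00000.


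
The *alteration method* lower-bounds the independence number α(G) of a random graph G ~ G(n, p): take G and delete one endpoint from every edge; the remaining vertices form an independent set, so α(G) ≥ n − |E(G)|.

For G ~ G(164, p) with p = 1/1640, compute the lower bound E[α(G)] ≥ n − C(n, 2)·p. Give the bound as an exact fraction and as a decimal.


E[|E(G)|] = C(164, 2)·p = 13366 · (1/1640) = 163/20.
E[α(G)] ≥ n − E[|E(G)|] = 164 − 163/20 = 3117/20.
Numerically: ≈ 155.85000.
(This is only a lower bound; the true E[α(G)] may be larger.)

E[α(G)] ≥ 3117/20 ≈ 155.85000.


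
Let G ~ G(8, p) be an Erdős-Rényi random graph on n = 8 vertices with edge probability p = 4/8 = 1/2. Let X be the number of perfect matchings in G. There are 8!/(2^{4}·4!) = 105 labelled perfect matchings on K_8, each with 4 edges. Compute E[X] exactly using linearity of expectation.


K_8 has 8!/(2^{4}·4!) = 105 labelled perfect matchings.
For each such perfect matching H, let X_H = 1 if all 4 edges of H are present in G. Then P[X_H = 1] = p^{4} = (1/2)^{4} = 1/16.
Summing the indicators: E[X] = Σ_H E[X_H] = 105 · p^{4} = 105 · 1/16 = 105/16.
Numerically: E[X] ≈ 6.562.

E[X] = 105 · (1/2)^{4} = 105/16 ≈ 6.562.


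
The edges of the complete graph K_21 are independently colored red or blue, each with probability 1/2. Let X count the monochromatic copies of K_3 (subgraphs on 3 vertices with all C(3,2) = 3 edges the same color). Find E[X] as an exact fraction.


Let X = Σ_S X_S over the C(21, 3) = 1330 subsets S of size 3, where X_S = 1 if the K_3 on S is monochromatic.
For a fixed S, the K_3 on S has C(3, 2) = 3 edges. P[all 3 edges red] = (1/2)^3, and likewise for blue, so P[monochromatic] = 2·(1/2)^3 = 2^{1 − 3} = 1/4.
By linearity of expectation: E[X] = C(21, 3) · 2^{1 − 3} = 1330 · 1/4 = 665/2.
Numerically: E[X] ≈ 332.500000.

E[X] = C(21,3)·2^(1−C(3,2)) = 665/2 ≈ 332.500000.


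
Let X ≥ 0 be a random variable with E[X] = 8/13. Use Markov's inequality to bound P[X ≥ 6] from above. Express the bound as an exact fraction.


μ = E[X] = 8/13, a = 6.
Markov: P[X ≥ 6] ≤ μ/a = (8/13)/6 = 4/39.
Numerically: ≈ 0.102564.
(Since a = 6 > μ = 0.615385, the bound 4/39 is < 1 and informative.)

P[X ≥ 6] ≤ 4/39 ≈ 0.102564.


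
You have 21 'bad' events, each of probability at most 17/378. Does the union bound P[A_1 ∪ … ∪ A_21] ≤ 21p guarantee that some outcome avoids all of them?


Union bound: P[∪_{i=1}^{21} A_i] ≤ Σ_i P[A_i] ≤ 21·p = 21·(17/378) = 17/18.
Numerically: 17/18 ≈ 0.9444444.
Is 17/18 < 1? YES.
Since P[∪ A_i] ≤ 17/18 < 1, the complement has P[∩ A_i^c] ≥ 1 − 17/18 = 1/18 > 0, so some outcome avoids every A_i.

21·p = 17/18 ≈ 0.9444444; existence CERTIFIED by the union bound.


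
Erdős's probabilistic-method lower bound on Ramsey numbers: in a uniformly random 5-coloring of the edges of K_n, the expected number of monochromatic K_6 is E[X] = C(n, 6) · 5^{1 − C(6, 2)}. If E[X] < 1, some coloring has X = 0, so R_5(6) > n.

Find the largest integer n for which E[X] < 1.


We need C(n, 6) · 5^{1 − 15} < 1, i.e. C(n, 6) < 5^{15 − 1} = 6103515625.
Check values of n near the boundary:
  n = 128: C(128, 6) = 5423611200; 5423611200 < 6103515625? YES
  n = 129: C(129, 6) = 5688177600; 5688177600 < 6103515625? YES
  n = 130: C(130, 6) = 5963412000; 5963412000 < 6103515625? YES
  n = 131: C(131, 6) = 6249655776; 6249655776 < 6103515625? NO
  n = 132: C(132, 6) = 6547258432; 6547258432 < 6103515625? NO
The largest n with C(n, 6) < 6103515625 is n = 130 (where E[X] = 47707296/48828125 ≈ 0.9770454). Hence R_5(6) > 130, i.e. R_5(6) ≥ 131.

Largest n = 130; hence R_5(6) > 130.
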